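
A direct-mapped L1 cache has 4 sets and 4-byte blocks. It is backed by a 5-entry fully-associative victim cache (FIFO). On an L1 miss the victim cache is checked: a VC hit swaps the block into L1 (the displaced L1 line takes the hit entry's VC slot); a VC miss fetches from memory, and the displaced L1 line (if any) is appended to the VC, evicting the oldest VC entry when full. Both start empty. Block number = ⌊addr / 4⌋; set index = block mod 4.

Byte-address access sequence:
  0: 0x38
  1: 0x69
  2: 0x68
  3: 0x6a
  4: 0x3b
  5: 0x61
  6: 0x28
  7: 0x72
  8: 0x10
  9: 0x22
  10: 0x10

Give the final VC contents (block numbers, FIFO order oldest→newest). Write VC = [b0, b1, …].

VC = [26, 14, 24, 28, 8]

#0 0x38→b14/s2 MISS; vc=[]
#1 0x69→b26/s2 MISS; vc=[14]
#2 0x68→b26/s2 L1-HIT; vc=[14]
#3 0x6a→b26/s2 L1-HIT; vc=[14]
#4 0x3b→b14/s2 VC-HIT; vc=[26]
#5 0x61→b24/s0 MISS; vc=[26]
#6 0x28→b10/s2 MISS; vc=[26,14]
#7 0x72→b28/s0 MISS; vc=[26,14,24]
#8 0x10→b4/s0 MISS; vc=[26,14,24,28]
#9 0x22→b8/s0 MISS; vc=[26,14,24,28,4]
#10 0x10→b4/s0 VC-HIT; vc=[26,14,24,28,8]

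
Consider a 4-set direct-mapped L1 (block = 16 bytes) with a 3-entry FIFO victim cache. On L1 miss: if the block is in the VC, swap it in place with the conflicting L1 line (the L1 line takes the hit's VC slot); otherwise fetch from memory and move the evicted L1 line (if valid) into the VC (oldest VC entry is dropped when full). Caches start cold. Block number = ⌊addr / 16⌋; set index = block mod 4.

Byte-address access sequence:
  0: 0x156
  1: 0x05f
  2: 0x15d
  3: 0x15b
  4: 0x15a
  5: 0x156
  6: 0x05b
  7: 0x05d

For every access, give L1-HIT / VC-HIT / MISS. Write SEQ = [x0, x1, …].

  [0] addr=0x156 blk=21 s=1: MISS | VC []
  [1] addr=0x5f blk=5 s=1: MISS | VC [21]
  [2] addr=0x15d blk=21 s=1: VC-HIT | VC [5]
  [3] addr=0x15b blk=21 s=1: L1-HIT | VC [5]
  [4] addr=0x15a blk=21 s=1: L1-HIT | VC [5]
  [5] addr=0x156 blk=21 s=1: L1-HIT | VC [5]
  [6] addr=0x5b blk=5 s=1: VC-HIT | VC [21]
  [7] addr=0x5d blk=5 s=1: L1-HIT | VC [21]

SEQ = [MISS, MISS, VC-HIT, L1-HIT, L1-HIT, L1-HIT, VC-HIT, L1-HIT]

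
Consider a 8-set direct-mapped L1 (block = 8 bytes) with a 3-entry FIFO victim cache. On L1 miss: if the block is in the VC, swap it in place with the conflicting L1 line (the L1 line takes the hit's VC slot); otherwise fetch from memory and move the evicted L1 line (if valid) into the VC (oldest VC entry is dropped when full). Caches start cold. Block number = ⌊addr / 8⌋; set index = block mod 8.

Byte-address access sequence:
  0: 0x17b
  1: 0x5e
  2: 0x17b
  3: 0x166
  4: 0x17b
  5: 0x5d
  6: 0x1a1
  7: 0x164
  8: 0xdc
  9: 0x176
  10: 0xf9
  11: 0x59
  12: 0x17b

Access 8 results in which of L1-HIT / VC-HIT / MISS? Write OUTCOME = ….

  [0] addr=0x17b blk=47 s=7: MISS | VC []
  [1] addr=0x5e blk=11 s=3: MISS | VC []
  [2] addr=0x17b blk=47 s=7: L1-HIT | VC []
  [3] addr=0x166 blk=44 s=4: MISS | VC []
  [4] addr=0x17b blk=47 s=7: L1-HIT | VC []
  [5] addr=0x5d blk=11 s=3: L1-HIT | VC []
  [6] addr=0x1a1 blk=52 s=4: MISS | VC [44]
  [7] addr=0x164 blk=44 s=4: VC-HIT | VC [52]
  [8] addr=0xdc blk=27 s=3: MISS | VC [52, 11]
  [9] addr=0x176 blk=46 s=6: MISS | VC [52, 11]
  [10] addr=0xf9 blk=31 s=7: MISS | VC [52, 11, 47]
  [11] addr=0x59 blk=11 s=3: VC-HIT | VC [52, 27, 47]
  [12] addr=0x17b blk=47 s=7: VC-HIT | VC [52, 27, 31]

OUTCOME = MISS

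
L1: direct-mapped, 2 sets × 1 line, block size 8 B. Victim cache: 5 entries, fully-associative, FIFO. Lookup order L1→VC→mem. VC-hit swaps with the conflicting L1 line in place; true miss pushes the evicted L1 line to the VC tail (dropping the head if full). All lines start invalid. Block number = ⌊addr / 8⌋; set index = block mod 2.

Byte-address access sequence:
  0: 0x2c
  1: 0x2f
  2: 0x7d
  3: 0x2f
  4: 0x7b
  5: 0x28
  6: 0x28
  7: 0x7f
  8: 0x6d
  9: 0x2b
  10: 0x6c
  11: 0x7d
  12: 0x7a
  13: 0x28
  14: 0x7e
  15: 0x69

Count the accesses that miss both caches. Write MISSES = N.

0: 0x2c (blk 5, set 1) → MISS  vc=[]
1: 0x2f (blk 5, set 1) → L1-HIT  vc=[]
2: 0x7d (blk 15, set 1) → MISS  vc=[5]
3: 0x2f (blk 5, set 1) → VC-HIT  vc=[15]
4: 0x7b (blk 15, set 1) → VC-HIT  vc=[5]
5: 0x28 (blk 5, set 1) → VC-HIT  vc=[15]
6: 0x28 (blk 5, set 1) → L1-HIT  vc=[15]
7: 0x7f (blk 15, set 1) → VC-HIT  vc=[5]
8: 0x6d (blk 13, set 1) → MISS  vc=[5, 15]
9: 0x2b (blk 5, set 1) → VC-HIT  vc=[13, 15]
10: 0x6c (blk 13, set 1) → VC-HIT  vc=[5, 15]
11: 0x7d (blk 15, set 1) → VC-HIT  vc=[5, 13]
12: 0x7a (blk 15, set 1) → L1-HIT  vc=[5, 13]
13: 0x28 (blk 5, set 1) → VC-HIT  vc=[15, 13]
14: 0x7e (blk 15, set 1) → VC-HIT  vc=[5, 13]
15: 0x69 (blk 13, set 1) → VC-HIT  vc=[5, 15]

MISSES = 3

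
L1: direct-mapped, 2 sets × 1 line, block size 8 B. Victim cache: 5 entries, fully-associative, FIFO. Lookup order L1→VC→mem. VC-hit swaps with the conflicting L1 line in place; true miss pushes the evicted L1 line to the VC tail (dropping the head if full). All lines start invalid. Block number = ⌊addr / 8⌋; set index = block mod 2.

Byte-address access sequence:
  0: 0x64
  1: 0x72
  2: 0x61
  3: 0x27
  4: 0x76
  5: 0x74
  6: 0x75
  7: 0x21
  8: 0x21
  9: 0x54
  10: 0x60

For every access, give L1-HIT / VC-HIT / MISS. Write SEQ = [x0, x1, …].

SEQ = [MISS, MISS, VC-HIT, MISS, VC-HIT, L1-HIT, L1-HIT, VC-HIT, L1-HIT, MISS, VC-HIT]

0: 0x64 (blk 12, set 0) → MISS  vc=[]
1: 0x72 (blk 14, set 0) → MISS  vc=[12]
2: 0x61 (blk 12, set 0) → VC-HIT  vc=[14]
3: 0x27 (blk 4, set 0) → MISS  vc=[14, 12]
4: 0x76 (blk 14, set 0) → VC-HIT  vc=[4, 12]
5: 0x74 (blk 14, set 0) → L1-HIT  vc=[4, 12]
6: 0x75 (blk 14, set 0) → L1-HIT  vc=[4, 12]
7: 0x21 (blk 4, set 0) → VC-HIT  vc=[14, 12]
8: 0x21 (blk 4, set 0) → L1-HIT  vc=[14, 12]
9: 0x54 (blk 10, set 0) → MISS  vc=[14, 12, 4]
10: 0x60 (blk 12, set 0) → VC-HIT  vc=[14, 10, 4]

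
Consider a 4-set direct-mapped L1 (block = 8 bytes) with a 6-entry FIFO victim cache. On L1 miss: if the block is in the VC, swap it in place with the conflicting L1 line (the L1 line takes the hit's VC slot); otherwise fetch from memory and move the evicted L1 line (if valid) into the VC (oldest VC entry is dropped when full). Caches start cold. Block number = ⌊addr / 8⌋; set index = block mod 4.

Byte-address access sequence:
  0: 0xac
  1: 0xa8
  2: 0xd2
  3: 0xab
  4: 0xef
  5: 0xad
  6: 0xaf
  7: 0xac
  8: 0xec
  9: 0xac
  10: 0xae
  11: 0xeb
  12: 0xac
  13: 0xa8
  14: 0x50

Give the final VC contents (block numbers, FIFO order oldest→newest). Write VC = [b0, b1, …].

VC = [29, 26]

0: 0xac (blk 21, set 1) → MISS  vc=[]
1: 0xa8 (blk 21, set 1) → L1-HIT  vc=[]
2: 0xd2 (blk 26, set 2) → MISS  vc=[]
3: 0xab (blk 21, set 1) → L1-HIT  vc=[]
4: 0xef (blk 29, set 1) → MISS  vc=[21]
5: 0xad (blk 21, set 1) → VC-HIT  vc=[29]
6: 0xaf (blk 21, set 1) → L1-HIT  vc=[29]
7: 0xac (blk 21, set 1) → L1-HIT  vc=[29]
8: 0xec (blk 29, set 1) → VC-HIT  vc=[21]
9: 0xac (blk 21, set 1) → VC-HIT  vc=[29]
10: 0xae (blk 21, set 1) → L1-HIT  vc=[29]
11: 0xeb (blk 29, set 1) → VC-HIT  vc=[21]
12: 0xac (blk 21, set 1) → VC-HIT  vc=[29]
13: 0xa8 (blk 21, set 1) → L1-HIT  vc=[29]
14: 0x50 (blk 10, set 2) → MISS  vc=[29, 26]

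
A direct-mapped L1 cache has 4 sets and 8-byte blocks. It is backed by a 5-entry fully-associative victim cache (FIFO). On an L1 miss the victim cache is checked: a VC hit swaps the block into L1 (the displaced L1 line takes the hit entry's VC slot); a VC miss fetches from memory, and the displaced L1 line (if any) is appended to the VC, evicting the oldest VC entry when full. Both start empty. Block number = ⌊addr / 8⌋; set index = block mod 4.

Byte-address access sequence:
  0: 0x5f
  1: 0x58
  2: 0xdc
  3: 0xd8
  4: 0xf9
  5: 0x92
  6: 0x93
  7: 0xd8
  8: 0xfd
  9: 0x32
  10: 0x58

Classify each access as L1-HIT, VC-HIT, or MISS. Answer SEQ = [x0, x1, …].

SEQ = [MISS, L1-HIT, MISS, L1-HIT, MISS, MISS, L1-HIT, VC-HIT, VC-HIT, MISS, VC-HIT]

#0 0x5f→b11/s3 MISS; vc=[]
#1 0x58→b11/s3 L1-HIT; vc=[]
#2 0xdc→b27/s3 MISS; vc=[11]
#3 0xd8→b27/s3 L1-HIT; vc=[11]
#4 0xf9→b31/s3 MISS; vc=[11,27]
#5 0x92→b18/s2 MISS; vc=[11,27]
#6 0x93→b18/s2 L1-HIT; vc=[11,27]
#7 0xd8→b27/s3 VC-HIT; vc=[11,31]
#8 0xfd→b31/s3 VC-HIT; vc=[11,27]
#9 0x32→b6/s2 MISS; vc=[11,27,18]
#10 0x58→b11/s3 VC-HIT; vc=[31,27,18]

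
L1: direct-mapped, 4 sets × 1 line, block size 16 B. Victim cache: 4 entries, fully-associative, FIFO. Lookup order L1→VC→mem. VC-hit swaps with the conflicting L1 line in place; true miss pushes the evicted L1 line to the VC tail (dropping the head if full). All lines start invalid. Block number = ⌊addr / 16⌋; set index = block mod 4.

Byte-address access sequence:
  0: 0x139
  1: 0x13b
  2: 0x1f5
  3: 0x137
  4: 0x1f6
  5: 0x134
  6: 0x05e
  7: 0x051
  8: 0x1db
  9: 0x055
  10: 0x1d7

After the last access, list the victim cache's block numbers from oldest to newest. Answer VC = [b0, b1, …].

#0 0x139→b19/s3 MISS; vc=[]
#1 0x13b→b19/s3 L1-HIT; vc=[]
#2 0x1f5→b31/s3 MISS; vc=[19]
#3 0x137→b19/s3 VC-HIT; vc=[31]
#4 0x1f6→b31/s3 VC-HIT; vc=[19]
#5 0x134→b19/s3 VC-HIT; vc=[31]
#6 0x5e→b5/s1 MISS; vc=[31]
#7 0x51→b5/s1 L1-HIT; vc=[31]
#8 0x1db→b29/s1 MISS; vc=[31,5]
#9 0x55→b5/s1 VC-HIT; vc=[31,29]
#10 0x1d7→b29/s1 VC-HIT; vc=[31,5]

VC = [31, 5]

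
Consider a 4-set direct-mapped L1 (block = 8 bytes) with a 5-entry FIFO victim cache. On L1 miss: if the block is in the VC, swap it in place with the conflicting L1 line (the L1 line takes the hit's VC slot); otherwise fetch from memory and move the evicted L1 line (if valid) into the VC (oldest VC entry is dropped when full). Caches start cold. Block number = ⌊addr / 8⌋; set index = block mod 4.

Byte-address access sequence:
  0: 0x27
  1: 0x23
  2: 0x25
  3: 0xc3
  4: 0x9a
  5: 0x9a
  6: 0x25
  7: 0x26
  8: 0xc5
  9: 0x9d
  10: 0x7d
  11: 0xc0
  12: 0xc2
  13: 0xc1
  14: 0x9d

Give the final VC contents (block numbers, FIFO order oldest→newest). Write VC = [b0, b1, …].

VC = [4, 15]

0: 0x27 (blk 4, set 0) → MISS  vc=[]
1: 0x23 (blk 4, set 0) → L1-HIT  vc=[]
2: 0x25 (blk 4, set 0) → L1-HIT  vc=[]
3: 0xc3 (blk 24, set 0) → MISS  vc=[4]
4: 0x9a (blk 19, set 3) → MISS  vc=[4]
5: 0x9a (blk 19, set 3) → L1-HIT  vc=[4]
6: 0x25 (blk 4, set 0) → VC-HIT  vc=[24]
7: 0x26 (blk 4, set 0) → L1-HIT  vc=[24]
8: 0xc5 (blk 24, set 0) → VC-HIT  vc=[4]
9: 0x9d (blk 19, set 3) → L1-HIT  vc=[4]
10: 0x7d (blk 15, set 3) → MISS  vc=[4, 19]
11: 0xc0 (blk 24, set 0) → L1-HIT  vc=[4, 19]
12: 0xc2 (blk 24, set 0) → L1-HIT  vc=[4, 19]
13: 0xc1 (blk 24, set 0) → L1-HIT  vc=[4, 19]
14: 0x9d (blk 19, set 3) → VC-HIT  vc=[4, 15]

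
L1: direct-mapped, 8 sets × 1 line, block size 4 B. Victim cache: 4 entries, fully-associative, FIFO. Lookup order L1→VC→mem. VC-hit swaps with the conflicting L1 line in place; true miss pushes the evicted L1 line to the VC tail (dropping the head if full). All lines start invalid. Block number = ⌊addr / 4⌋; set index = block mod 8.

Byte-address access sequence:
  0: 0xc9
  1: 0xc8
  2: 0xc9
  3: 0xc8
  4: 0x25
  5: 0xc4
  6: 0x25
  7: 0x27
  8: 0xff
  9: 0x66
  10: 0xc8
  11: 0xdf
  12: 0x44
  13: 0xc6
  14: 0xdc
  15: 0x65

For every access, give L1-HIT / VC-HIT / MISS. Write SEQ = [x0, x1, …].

  [0] addr=0xc9 blk=50 s=2: MISS | VC []
  [1] addr=0xc8 blk=50 s=2: L1-HIT | VC []
  [2] addr=0xc9 blk=50 s=2: L1-HIT | VC []
  [3] addr=0xc8 blk=50 s=2: L1-HIT | VC []
  [4] addr=0x25 blk=9 s=1: MISS | VC []
  [5] addr=0xc4 blk=49 s=1: MISS | VC [9]
  [6] addr=0x25 blk=9 s=1: VC-HIT | VC [49]
  [7] addr=0x27 blk=9 s=1: L1-HIT | VC [49]
  [8] addr=0xff blk=63 s=7: MISS | VC [49]
  [9] addr=0x66 blk=25 s=1: MISS | VC [49, 9]
  [10] addr=0xc8 blk=50 s=2: L1-HIT | VC [49, 9]
  [11] addr=0xdf blk=55 s=7: MISS | VC [49, 9, 63]
  [12] addr=0x44 blk=17 s=1: MISS | VC [49, 9, 63, 25]
  [13] addr=0xc6 blk=49 s=1: VC-HIT | VC [17, 9, 63, 25]
  [14] addr=0xdc blk=55 s=7: L1-HIT | VC [17, 9, 63, 25]
  [15] addr=0x65 blk=25 s=1: VC-HIT | VC [17, 9, 63, 49]

SEQ = [MISS, L1-HIT, L1-HIT, L1-HIT, MISS, MISS, VC-HIT, L1-HIT, MISS, MISS, L1-HIT, MISS, MISS, VC-HIT, L1-HIT, VC-HIT]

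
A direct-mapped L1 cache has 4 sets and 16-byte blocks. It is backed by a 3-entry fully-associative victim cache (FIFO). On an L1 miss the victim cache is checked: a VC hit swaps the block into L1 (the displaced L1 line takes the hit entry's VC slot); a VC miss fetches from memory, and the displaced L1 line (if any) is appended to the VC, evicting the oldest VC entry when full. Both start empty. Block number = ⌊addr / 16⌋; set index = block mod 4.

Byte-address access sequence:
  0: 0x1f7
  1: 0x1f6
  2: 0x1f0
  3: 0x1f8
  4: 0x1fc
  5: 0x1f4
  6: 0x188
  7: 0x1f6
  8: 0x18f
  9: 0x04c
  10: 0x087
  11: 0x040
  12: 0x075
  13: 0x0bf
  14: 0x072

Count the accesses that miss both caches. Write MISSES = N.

MISSES = 6

0: 0x1f7 (blk 31, set 3) → MISS  vc=[]
1: 0x1f6 (blk 31, set 3) → L1-HIT  vc=[]
2: 0x1f0 (blk 31, set 3) → L1-HIT  vc=[]
3: 0x1f8 (blk 31, set 3) → L1-HIT  vc=[]
4: 0x1fc (blk 31, set 3) → L1-HIT  vc=[]
5: 0x1f4 (blk 31, set 3) → L1-HIT  vc=[]
6: 0x188 (blk 24, set 0) → MISS  vc=[]
7: 0x1f6 (blk 31, set 3) → L1-HIT  vc=[]
8: 0x18f (blk 24, set 0) → L1-HIT  vc=[]
9: 0x4c (blk 4, set 0) → MISS  vc=[24]
10: 0x87 (blk 8, set 0) → MISS  vc=[24, 4]
11: 0x40 (blk 4, set 0) → VC-HIT  vc=[24, 8]
12: 0x75 (blk 7, set 3) → MISS  vc=[24, 8, 31]
13: 0xbf (blk 11, set 3) → MISS  vc=[8, 31, 7]
14: 0x72 (blk 7, set 3) → VC-HIT  vc=[8, 31, 11]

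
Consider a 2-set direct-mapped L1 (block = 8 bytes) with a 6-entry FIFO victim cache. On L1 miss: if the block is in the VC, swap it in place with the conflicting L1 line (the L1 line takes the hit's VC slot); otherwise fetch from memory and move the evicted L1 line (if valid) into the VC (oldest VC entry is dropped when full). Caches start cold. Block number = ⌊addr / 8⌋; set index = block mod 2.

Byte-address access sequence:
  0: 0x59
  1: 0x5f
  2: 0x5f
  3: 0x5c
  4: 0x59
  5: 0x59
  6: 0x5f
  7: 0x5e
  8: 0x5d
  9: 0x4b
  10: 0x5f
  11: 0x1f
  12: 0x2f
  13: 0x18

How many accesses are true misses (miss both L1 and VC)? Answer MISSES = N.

  [0] addr=0x59 blk=11 s=1: MISS | VC []
  [1] addr=0x5f blk=11 s=1: L1-HIT | VC []
  [2] addr=0x5f blk=11 s=1: L1-HIT | VC []
  [3] addr=0x5c blk=11 s=1: L1-HIT | VC []
  [4] addr=0x59 blk=11 s=1: L1-HIT | VC []
  [5] addr=0x59 blk=11 s=1: L1-HIT | VC []
  [6] addr=0x5f blk=11 s=1: L1-HIT | VC []
  [7] addr=0x5e blk=11 s=1: L1-HIT | VC []
  [8] addr=0x5d blk=11 s=1: L1-HIT | VC []
  [9] addr=0x4b blk=9 s=1: MISS | VC [11]
  [10] addr=0x5f blk=11 s=1: VC-HIT | VC [9]
  [11] addr=0x1f blk=3 s=1: MISS | VC [9, 11]
  [12] addr=0x2f blk=5 s=1: MISS | VC [9, 11, 3]
  [13] addr=0x18 blk=3 s=1: VC-HIT | VC [9, 11, 5]

MISSES = 4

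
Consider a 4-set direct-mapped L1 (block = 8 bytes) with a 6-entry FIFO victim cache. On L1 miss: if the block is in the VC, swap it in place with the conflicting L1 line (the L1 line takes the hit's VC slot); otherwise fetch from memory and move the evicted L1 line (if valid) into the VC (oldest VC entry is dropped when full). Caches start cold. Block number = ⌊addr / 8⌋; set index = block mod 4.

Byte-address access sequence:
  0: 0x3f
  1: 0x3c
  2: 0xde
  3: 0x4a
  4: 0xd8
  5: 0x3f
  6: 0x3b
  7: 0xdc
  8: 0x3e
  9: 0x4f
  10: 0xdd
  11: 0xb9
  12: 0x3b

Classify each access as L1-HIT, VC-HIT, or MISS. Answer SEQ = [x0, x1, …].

SEQ = [MISS, L1-HIT, MISS, MISS, L1-HIT, VC-HIT, L1-HIT, VC-HIT, VC-HIT, L1-HIT, VC-HIT, MISS, VC-HIT]

  [0] addr=0x3f blk=7 s=3: MISS | VC []
  [1] addr=0x3c blk=7 s=3: L1-HIT | VC []
  [2] addr=0xde blk=27 s=3: MISS | VC [7]
  [3] addr=0x4a blk=9 s=1: MISS | VC [7]
  [4] addr=0xd8 blk=27 s=3: L1-HIT | VC [7]
  [5] addr=0x3f blk=7 s=3: VC-HIT | VC [27]
  [6] addr=0x3b blk=7 s=3: L1-HIT | VC [27]
  [7] addr=0xdc blk=27 s=3: VC-HIT | VC [7]
  [8] addr=0x3e blk=7 s=3: VC-HIT | VC [27]
  [9] addr=0x4f blk=9 s=1: L1-HIT | VC [27]
  [10] addr=0xdd blk=27 s=3: VC-HIT | VC [7]
  [11] addr=0xb9 blk=23 s=3: MISS | VC [7, 27]
  [12] addr=0x3b blk=7 s=3: VC-HIT | VC [23, 27]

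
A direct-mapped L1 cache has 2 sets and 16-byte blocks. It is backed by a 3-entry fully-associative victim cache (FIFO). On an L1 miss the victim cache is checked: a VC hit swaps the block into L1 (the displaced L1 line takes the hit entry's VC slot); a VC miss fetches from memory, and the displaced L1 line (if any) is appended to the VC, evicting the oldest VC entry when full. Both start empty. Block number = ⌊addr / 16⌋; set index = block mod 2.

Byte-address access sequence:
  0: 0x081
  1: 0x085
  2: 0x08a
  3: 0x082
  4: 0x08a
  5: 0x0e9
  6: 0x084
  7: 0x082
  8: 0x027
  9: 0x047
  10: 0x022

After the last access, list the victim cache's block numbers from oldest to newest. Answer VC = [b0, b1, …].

  [0] addr=0x81 blk=8 s=0: MISS | VC []
  [1] addr=0x85 blk=8 s=0: L1-HIT | VC []
  [2] addr=0x8a blk=8 s=0: L1-HIT | VC []
  [3] addr=0x82 blk=8 s=0: L1-HIT | VC []
  [4] addr=0x8a blk=8 s=0: L1-HIT | VC []
  [5] addr=0xe9 blk=14 s=0: MISS | VC [8]
  [6] addr=0x84 blk=8 s=0: VC-HIT | VC [14]
  [7] addr=0x82 blk=8 s=0: L1-HIT | VC [14]
  [8] addr=0x27 blk=2 s=0: MISS | VC [14, 8]
  [9] addr=0x47 blk=4 s=0: MISS | VC [14, 8, 2]
  [10] addr=0x22 blk=2 s=0: VC-HIT | VC [14, 8, 4]

VC = [14, 8, 4]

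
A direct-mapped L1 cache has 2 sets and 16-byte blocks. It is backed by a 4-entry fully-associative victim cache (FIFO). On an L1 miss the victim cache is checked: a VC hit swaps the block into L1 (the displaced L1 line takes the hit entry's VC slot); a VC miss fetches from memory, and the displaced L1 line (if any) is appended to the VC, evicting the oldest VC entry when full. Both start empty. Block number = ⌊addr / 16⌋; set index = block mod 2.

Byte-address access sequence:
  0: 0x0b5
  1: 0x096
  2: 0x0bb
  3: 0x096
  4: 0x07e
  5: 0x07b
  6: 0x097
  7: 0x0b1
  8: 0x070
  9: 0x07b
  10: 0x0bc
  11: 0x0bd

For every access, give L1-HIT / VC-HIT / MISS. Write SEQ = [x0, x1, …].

#0 0xb5→b11/s1 MISS; vc=[]
#1 0x96→b9/s1 MISS; vc=[11]
#2 0xbb→b11/s1 VC-HIT; vc=[9]
#3 0x96→b9/s1 VC-HIT; vc=[11]
#4 0x7e→b7/s1 MISS; vc=[11,9]
#5 0x7b→b7/s1 L1-HIT; vc=[11,9]
#6 0x97→b9/s1 VC-HIT; vc=[11,7]
#7 0xb1→b11/s1 VC-HIT; vc=[9,7]
#8 0x70→b7/s1 VC-HIT; vc=[9,11]
#9 0x7b→b7/s1 L1-HIT; vc=[9,11]
#10 0xbc→b11/s1 VC-HIT; vc=[9,7]
#11 0xbd→b11/s1 L1-HIT; vc=[9,7]

SEQ = [MISS, MISS, VC-HIT, VC-HIT, MISS, L1-HIT, VC-HIT, VC-HIT, VC-HIT, L1-HIT, VC-HIT, L1-HIT]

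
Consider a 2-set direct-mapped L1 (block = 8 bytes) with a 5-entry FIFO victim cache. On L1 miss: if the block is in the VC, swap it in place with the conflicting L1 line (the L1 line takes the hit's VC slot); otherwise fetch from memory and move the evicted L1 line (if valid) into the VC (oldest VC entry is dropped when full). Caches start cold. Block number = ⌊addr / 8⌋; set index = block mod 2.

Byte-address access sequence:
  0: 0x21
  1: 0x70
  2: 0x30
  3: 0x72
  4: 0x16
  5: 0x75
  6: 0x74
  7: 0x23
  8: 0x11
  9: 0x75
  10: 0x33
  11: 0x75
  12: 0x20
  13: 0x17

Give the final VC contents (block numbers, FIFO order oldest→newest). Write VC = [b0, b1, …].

VC = [4, 6, 14]

0: 0x21 (blk 4, set 0) → MISS  vc=[]
1: 0x70 (blk 14, set 0) → MISS  vc=[4]
2: 0x30 (blk 6, set 0) → MISS  vc=[4, 14]
3: 0x72 (blk 14, set 0) → VC-HIT  vc=[4, 6]
4: 0x16 (blk 2, set 0) → MISS  vc=[4, 6, 14]
5: 0x75 (blk 14, set 0) → VC-HIT  vc=[4, 6, 2]
6: 0x74 (blk 14, set 0) → L1-HIT  vc=[4, 6, 2]
7: 0x23 (blk 4, set 0) → VC-HIT  vc=[14, 6, 2]
8: 0x11 (blk 2, set 0) → VC-HIT  vc=[14, 6, 4]
9: 0x75 (blk 14, set 0) → VC-HIT  vc=[2, 6, 4]
10: 0x33 (blk 6, set 0) → VC-HIT  vc=[2, 14, 4]
11: 0x75 (blk 14, set 0) → VC-HIT  vc=[2, 6, 4]
12: 0x20 (blk 4, set 0) → VC-HIT  vc=[2, 6, 14]
13: 0x17 (blk 2, set 0) → VC-HIT  vc=[4, 6, 14]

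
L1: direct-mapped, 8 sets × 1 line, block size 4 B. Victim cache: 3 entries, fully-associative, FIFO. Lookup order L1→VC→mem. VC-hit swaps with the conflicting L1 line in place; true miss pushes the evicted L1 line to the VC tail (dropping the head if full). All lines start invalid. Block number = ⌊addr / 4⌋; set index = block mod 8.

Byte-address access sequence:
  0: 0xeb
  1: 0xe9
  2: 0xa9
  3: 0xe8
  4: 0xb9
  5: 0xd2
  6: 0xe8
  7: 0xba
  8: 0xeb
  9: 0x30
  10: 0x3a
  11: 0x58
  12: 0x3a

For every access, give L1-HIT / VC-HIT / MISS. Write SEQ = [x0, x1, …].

#0 0xeb→b58/s2 MISS; vc=[]
#1 0xe9→b58/s2 L1-HIT; vc=[]
#2 0xa9→b42/s2 MISS; vc=[58]
#3 0xe8→b58/s2 VC-HIT; vc=[42]
#4 0xb9→b46/s6 MISS; vc=[42]
#5 0xd2→b52/s4 MISS; vc=[42]
#6 0xe8→b58/s2 L1-HIT; vc=[42]
#7 0xba→b46/s6 L1-HIT; vc=[42]
#8 0xeb→b58/s2 L1-HIT; vc=[42]
#9 0x30→b12/s4 MISS; vc=[42,52]
#10 0x3a→b14/s6 MISS; vc=[42,52,46]
#11 0x58→b22/s6 MISS; vc=[52,46,14]
#12 0x3a→b14/s6 VC-HIT; vc=[52,46,22]

SEQ = [MISS, L1-HIT, MISS, VC-HIT, MISS, MISS, L1-HIT, L1-HIT, L1-HIT, MISS, MISS, MISS, VC-HIT]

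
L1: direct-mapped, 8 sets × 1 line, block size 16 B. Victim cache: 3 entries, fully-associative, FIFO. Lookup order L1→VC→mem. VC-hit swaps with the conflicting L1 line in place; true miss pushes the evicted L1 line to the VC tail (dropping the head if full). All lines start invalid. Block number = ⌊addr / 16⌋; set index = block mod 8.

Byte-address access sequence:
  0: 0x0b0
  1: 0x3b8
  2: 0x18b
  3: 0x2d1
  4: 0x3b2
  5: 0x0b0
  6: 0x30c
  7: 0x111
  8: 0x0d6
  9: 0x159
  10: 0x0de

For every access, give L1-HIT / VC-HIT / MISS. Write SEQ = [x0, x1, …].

SEQ = [MISS, MISS, MISS, MISS, L1-HIT, VC-HIT, MISS, MISS, MISS, MISS, VC-HIT]

#0 0xb0→b11/s3 MISS; vc=[]
#1 0x3b8→b59/s3 MISS; vc=[11]
#2 0x18b→b24/s0 MISS; vc=[11]
#3 0x2d1→b45/s5 MISS; vc=[11]
#4 0x3b2→b59/s3 L1-HIT; vc=[11]
#5 0xb0→b11/s3 VC-HIT; vc=[59]
#6 0x30c→b48/s0 MISS; vc=[59,24]
#7 0x111→b17/s1 MISS; vc=[59,24]
#8 0xd6→b13/s5 MISS; vc=[59,24,45]
#9 0x159→b21/s5 MISS; vc=[24,45,13]
#10 0xde→b13/s5 VC-HIT; vc=[24,45,21]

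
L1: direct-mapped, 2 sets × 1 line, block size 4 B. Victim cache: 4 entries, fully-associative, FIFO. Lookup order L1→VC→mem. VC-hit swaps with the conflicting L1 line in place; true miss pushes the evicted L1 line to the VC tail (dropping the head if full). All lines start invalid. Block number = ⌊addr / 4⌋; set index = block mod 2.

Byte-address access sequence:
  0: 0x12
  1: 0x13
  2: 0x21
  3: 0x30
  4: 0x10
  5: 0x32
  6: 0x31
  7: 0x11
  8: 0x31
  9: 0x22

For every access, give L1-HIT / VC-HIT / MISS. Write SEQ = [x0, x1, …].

#0 0x12→b4/s0 MISS; vc=[]
#1 0x13→b4/s0 L1-HIT; vc=[]
#2 0x21→b8/s0 MISS; vc=[4]
#3 0x30→b12/s0 MISS; vc=[4,8]
#4 0x10→b4/s0 VC-HIT; vc=[12,8]
#5 0x32→b12/s0 VC-HIT; vc=[4,8]
#6 0x31→b12/s0 L1-HIT; vc=[4,8]
#7 0x11→b4/s0 VC-HIT; vc=[12,8]
#8 0x31→b12/s0 VC-HIT; vc=[4,8]
#9 0x22→b8/s0 VC-HIT; vc=[4,12]

SEQ = [MISS, L1-HIT, MISS, MISS, VC-HIT, VC-HIT, L1-HIT, VC-HIT, VC-HIT, VC-HIT]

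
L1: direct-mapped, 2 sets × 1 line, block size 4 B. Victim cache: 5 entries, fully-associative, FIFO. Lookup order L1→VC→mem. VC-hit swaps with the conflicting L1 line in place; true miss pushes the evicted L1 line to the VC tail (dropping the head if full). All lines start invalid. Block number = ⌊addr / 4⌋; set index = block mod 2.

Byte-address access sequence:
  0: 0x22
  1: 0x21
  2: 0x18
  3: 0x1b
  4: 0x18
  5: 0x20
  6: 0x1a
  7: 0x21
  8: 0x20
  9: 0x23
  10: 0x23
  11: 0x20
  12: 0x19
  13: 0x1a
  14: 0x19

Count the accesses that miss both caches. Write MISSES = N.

#0 0x22→b8/s0 MISS; vc=[]
#1 0x21→b8/s0 L1-HIT; vc=[]
#2 0x18→b6/s0 MISS; vc=[8]
#3 0x1b→b6/s0 L1-HIT; vc=[8]
#4 0x18→b6/s0 L1-HIT; vc=[8]
#5 0x20→b8/s0 VC-HIT; vc=[6]
#6 0x1a→b6/s0 VC-HIT; vc=[8]
#7 0x21→b8/s0 VC-HIT; vc=[6]
#8 0x20→b8/s0 L1-HIT; vc=[6]
#9 0x23→b8/s0 L1-HIT; vc=[6]
#10 0x23→b8/s0 L1-HIT; vc=[6]
#11 0x20→b8/s0 L1-HIT; vc=[6]
#12 0x19→b6/s0 VC-HIT; vc=[8]
#13 0x1a→b6/s0 L1-HIT; vc=[8]
#14 0x19→b6/s0 L1-HIT; vc=[8]

MISSES = 2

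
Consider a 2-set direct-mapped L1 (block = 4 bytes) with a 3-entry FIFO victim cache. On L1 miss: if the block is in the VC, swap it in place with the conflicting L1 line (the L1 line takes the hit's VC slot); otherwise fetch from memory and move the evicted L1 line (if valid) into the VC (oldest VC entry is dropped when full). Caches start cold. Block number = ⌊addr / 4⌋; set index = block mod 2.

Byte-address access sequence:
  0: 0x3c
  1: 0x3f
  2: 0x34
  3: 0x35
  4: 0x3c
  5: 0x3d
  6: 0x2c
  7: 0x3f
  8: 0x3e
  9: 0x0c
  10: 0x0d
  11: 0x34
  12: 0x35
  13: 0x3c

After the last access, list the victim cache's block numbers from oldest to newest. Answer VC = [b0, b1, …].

0: 0x3c (blk 15, set 1) → MISS  vc=[]
1: 0x3f (blk 15, set 1) → L1-HIT  vc=[]
2: 0x34 (blk 13, set 1) → MISS  vc=[15]
3: 0x35 (blk 13, set 1) → L1-HIT  vc=[15]
4: 0x3c (blk 15, set 1) → VC-HIT  vc=[13]
5: 0x3d (blk 15, set 1) → L1-HIT  vc=[13]
6: 0x2c (blk 11, set 1) → MISS  vc=[13, 15]
7: 0x3f (blk 15, set 1) → VC-HIT  vc=[13, 11]
8: 0x3e (blk 15, set 1) → L1-HIT  vc=[13, 11]
9: 0xc (blk 3, set 1) → MISS  vc=[13, 11, 15]
10: 0xd (blk 3, set 1) → L1-HIT  vc=[13, 11, 15]
11: 0x34 (blk 13, set 1) → VC-HIT  vc=[3, 11, 15]
12: 0x35 (blk 13, set 1) → L1-HIT  vc=[3, 11, 15]
13: 0x3c (blk 15, set 1) → VC-HIT  vc=[3, 11, 13]

VC = [3, 11, 13]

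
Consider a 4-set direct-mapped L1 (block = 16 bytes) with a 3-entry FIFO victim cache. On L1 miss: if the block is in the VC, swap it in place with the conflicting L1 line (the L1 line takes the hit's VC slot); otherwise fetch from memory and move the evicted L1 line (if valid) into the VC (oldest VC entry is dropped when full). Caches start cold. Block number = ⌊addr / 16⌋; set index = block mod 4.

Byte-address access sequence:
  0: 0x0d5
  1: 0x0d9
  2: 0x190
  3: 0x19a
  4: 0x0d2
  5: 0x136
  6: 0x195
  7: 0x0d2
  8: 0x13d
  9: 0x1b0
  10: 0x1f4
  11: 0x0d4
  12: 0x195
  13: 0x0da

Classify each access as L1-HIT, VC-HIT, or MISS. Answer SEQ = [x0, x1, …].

SEQ = [MISS, L1-HIT, MISS, L1-HIT, VC-HIT, MISS, VC-HIT, VC-HIT, L1-HIT, MISS, MISS, L1-HIT, VC-HIT, VC-HIT]

#0 0xd5→b13/s1 MISS; vc=[]
#1 0xd9→b13/s1 L1-HIT; vc=[]
#2 0x190→b25/s1 MISS; vc=[13]
#3 0x19a→b25/s1 L1-HIT; vc=[13]
#4 0xd2→b13/s1 VC-HIT; vc=[25]
#5 0x136→b19/s3 MISS; vc=[25]
#6 0x195→b25/s1 VC-HIT; vc=[13]
#7 0xd2→b13/s1 VC-HIT; vc=[25]
#8 0x13d→b19/s3 L1-HIT; vc=[25]
#9 0x1b0→b27/s3 MISS; vc=[25,19]
#10 0x1f4→b31/s3 MISS; vc=[25,19,27]
#11 0xd4→b13/s1 L1-HIT; vc=[25,19,27]
#12 0x195→b25/s1 VC-HIT; vc=[13,19,27]
#13 0xda→b13/s1 VC-HIT; vc=[25,19,27]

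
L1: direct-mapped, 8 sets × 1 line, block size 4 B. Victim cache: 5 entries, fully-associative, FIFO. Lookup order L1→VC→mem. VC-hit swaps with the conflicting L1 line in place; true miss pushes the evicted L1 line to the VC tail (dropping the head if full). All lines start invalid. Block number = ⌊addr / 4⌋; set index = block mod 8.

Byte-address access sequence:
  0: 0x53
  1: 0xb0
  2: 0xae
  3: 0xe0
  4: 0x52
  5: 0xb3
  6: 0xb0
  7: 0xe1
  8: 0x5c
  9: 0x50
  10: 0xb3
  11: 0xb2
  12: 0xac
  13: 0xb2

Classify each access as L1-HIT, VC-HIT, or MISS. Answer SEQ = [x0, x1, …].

  [0] addr=0x53 blk=20 s=4: MISS | VC []
  [1] addr=0xb0 blk=44 s=4: MISS | VC [20]
  [2] addr=0xae blk=43 s=3: MISS | VC [20]
  [3] addr=0xe0 blk=56 s=0: MISS | VC [20]
  [4] addr=0x52 blk=20 s=4: VC-HIT | VC [44]
  [5] addr=0xb3 blk=44 s=4: VC-HIT | VC [20]
  [6] addr=0xb0 blk=44 s=4: L1-HIT | VC [20]
  [7] addr=0xe1 blk=56 s=0: L1-HIT | VC [20]
  [8] addr=0x5c blk=23 s=7: MISS | VC [20]
  [9] addr=0x50 blk=20 s=4: VC-HIT | VC [44]
  [10] addr=0xb3 blk=44 s=4: VC-HIT | VC [20]
  [11] addr=0xb2 blk=44 s=4: L1-HIT | VC [20]
  [12] addr=0xac blk=43 s=3: L1-HIT | VC [20]
  [13] addr=0xb2 blk=44 s=4: L1-HIT | VC [20]

SEQ = [MISS, MISS, MISS, MISS, VC-HIT, VC-HIT, L1-HIT, L1-HIT, MISS, VC-HIT, VC-HIT, L1-HIT, L1-HIT, L1-HIT]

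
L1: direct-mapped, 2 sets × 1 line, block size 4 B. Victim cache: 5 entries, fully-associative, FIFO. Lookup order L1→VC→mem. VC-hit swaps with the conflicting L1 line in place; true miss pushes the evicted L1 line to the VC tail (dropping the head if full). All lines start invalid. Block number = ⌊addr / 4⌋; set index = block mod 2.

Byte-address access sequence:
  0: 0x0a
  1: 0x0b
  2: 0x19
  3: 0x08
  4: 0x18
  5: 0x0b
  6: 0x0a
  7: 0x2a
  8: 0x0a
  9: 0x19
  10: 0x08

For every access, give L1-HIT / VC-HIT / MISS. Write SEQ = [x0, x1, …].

SEQ = [MISS, L1-HIT, MISS, VC-HIT, VC-HIT, VC-HIT, L1-HIT, MISS, VC-HIT, VC-HIT, VC-HIT]

#0 0xa→b2/s0 MISS; vc=[]
#1 0xb→b2/s0 L1-HIT; vc=[]
#2 0x19→b6/s0 MISS; vc=[2]
#3 0x8→b2/s0 VC-HIT; vc=[6]
#4 0x18→b6/s0 VC-HIT; vc=[2]
#5 0xb→b2/s0 VC-HIT; vc=[6]
#6 0xa→b2/s0 L1-HIT; vc=[6]
#7 0x2a→b10/s0 MISS; vc=[6,2]
#8 0xa→b2/s0 VC-HIT; vc=[6,10]
#9 0x19→b6/s0 VC-HIT; vc=[2,10]
#10 0x8→b2/s0 VC-HIT; vc=[6,10]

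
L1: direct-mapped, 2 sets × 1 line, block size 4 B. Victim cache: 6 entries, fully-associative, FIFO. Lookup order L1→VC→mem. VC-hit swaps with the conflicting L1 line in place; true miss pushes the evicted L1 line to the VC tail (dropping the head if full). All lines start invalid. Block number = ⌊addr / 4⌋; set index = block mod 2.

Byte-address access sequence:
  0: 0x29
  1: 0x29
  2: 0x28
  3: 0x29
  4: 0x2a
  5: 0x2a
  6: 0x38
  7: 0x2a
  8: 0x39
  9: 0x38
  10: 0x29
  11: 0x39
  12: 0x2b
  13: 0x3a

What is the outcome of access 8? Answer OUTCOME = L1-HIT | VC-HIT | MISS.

0: 0x29 (blk 10, set 0) → MISS  vc=[]
1: 0x29 (blk 10, set 0) → L1-HIT  vc=[]
2: 0x28 (blk 10, set 0) → L1-HIT  vc=[]
3: 0x29 (blk 10, set 0) → L1-HIT  vc=[]
4: 0x2a (blk 10, set 0) → L1-HIT  vc=[]
5: 0x2a (blk 10, set 0) → L1-HIT  vc=[]
6: 0x38 (blk 14, set 0) → MISS  vc=[10]
7: 0x2a (blk 10, set 0) → VC-HIT  vc=[14]
8: 0x39 (blk 14, set 0) → VC-HIT  vc=[10]
9: 0x38 (blk 14, set 0) → L1-HIT  vc=[10]
10: 0x29 (blk 10, set 0) → VC-HIT  vc=[14]
11: 0x39 (blk 14, set 0) → VC-HIT  vc=[10]
12: 0x2b (blk 10, set 0) → VC-HIT  vc=[14]
13: 0x3a (blk 14, set 0) → VC-HIT  vc=[10]

OUTCOME = VC-HIT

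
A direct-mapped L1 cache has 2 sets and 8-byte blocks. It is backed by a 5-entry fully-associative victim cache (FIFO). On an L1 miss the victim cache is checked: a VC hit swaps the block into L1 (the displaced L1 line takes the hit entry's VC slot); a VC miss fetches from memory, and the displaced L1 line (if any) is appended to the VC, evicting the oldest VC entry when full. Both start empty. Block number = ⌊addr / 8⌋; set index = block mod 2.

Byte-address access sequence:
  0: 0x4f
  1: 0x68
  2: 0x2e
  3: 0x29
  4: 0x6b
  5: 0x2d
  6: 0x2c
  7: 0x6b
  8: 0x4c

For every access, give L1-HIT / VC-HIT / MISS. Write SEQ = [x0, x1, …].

SEQ = [MISS, MISS, MISS, L1-HIT, VC-HIT, VC-HIT, L1-HIT, VC-HIT, VC-HIT]

  [0] addr=0x4f blk=9 s=1: MISS | VC []
  [1] addr=0x68 blk=13 s=1: MISS | VC [9]
  [2] addr=0x2e blk=5 s=1: MISS | VC [9, 13]
  [3] addr=0x29 blk=5 s=1: L1-HIT | VC [9, 13]
  [4] addr=0x6b blk=13 s=1: VC-HIT | VC [9, 5]
  [5] addr=0x2d blk=5 s=1: VC-HIT | VC [9, 13]
  [6] addr=0x2c blk=5 s=1: L1-HIT | VC [9, 13]
  [7] addr=0x6b blk=13 s=1: VC-HIT | VC [9, 5]
  [8] addr=0x4c blk=9 s=1: VC-HIT | VC [13, 5]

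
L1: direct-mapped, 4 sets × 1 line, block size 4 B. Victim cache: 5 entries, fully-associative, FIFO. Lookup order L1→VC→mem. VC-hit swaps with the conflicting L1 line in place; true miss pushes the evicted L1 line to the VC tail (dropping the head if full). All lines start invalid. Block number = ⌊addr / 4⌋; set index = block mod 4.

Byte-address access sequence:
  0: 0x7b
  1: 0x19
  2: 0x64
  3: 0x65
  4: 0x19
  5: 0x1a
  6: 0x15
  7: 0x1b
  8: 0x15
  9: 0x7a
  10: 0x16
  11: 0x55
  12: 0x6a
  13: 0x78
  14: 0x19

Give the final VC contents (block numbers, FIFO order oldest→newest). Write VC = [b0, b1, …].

  [0] addr=0x7b blk=30 s=2: MISS | VC []
  [1] addr=0x19 blk=6 s=2: MISS | VC [30]
  [2] addr=0x64 blk=25 s=1: MISS | VC [30]
  [3] addr=0x65 blk=25 s=1: L1-HIT | VC [30]
  [4] addr=0x19 blk=6 s=2: L1-HIT | VC [30]
  [5] addr=0x1a blk=6 s=2: L1-HIT | VC [30]
  [6] addr=0x15 blk=5 s=1: MISS | VC [30, 25]
  [7] addr=0x1b blk=6 s=2: L1-HIT | VC [30, 25]
  [8] addr=0x15 blk=5 s=1: L1-HIT | VC [30, 25]
  [9] addr=0x7a blk=30 s=2: VC-HIT | VC [6, 25]
  [10] addr=0x16 blk=5 s=1: L1-HIT | VC [6, 25]
  [11] addr=0x55 blk=21 s=1: MISS | VC [6, 25, 5]
  [12] addr=0x6a blk=26 s=2: MISS | VC [6, 25, 5, 30]
  [13] addr=0x78 blk=30 s=2: VC-HIT | VC [6, 25, 5, 26]
  [14] addr=0x19 blk=6 s=2: VC-HIT | VC [30, 25, 5, 26]

VC = [30, 25, 5, 26]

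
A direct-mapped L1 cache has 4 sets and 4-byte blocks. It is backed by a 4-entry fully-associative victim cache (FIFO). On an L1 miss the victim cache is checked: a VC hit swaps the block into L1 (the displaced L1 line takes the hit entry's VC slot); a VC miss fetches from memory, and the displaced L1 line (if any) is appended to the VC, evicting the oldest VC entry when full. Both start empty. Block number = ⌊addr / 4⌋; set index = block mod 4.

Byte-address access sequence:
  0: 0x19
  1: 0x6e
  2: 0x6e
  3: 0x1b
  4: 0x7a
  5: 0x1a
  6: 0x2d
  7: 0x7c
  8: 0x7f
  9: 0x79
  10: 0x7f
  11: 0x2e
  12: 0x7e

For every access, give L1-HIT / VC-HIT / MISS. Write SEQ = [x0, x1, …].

SEQ = [MISS, MISS, L1-HIT, L1-HIT, MISS, VC-HIT, MISS, MISS, L1-HIT, VC-HIT, L1-HIT, VC-HIT, VC-HIT]

0: 0x19 (blk 6, set 2) → MISS  vc=[]
1: 0x6e (blk 27, set 3) → MISS  vc=[]
2: 0x6e (blk 27, set 3) → L1-HIT  vc=[]
3: 0x1b (blk 6, set 2) → L1-HIT  vc=[]
4: 0x7a (blk 30, set 2) → MISS  vc=[6]
5: 0x1a (blk 6, set 2) → VC-HIT  vc=[30]
6: 0x2d (blk 11, set 3) → MISS  vc=[30, 27]
7: 0x7c (blk 31, set 3) → MISS  vc=[30, 27, 11]
8: 0x7f (blk 31, set 3) → L1-HIT  vc=[30, 27, 11]
9: 0x79 (blk 30, set 2) → VC-HIT  vc=[6, 27, 11]
10: 0x7f (blk 31, set 3) → L1-HIT  vc=[6, 27, 11]
11: 0x2e (blk 11, set 3) → VC-HIT  vc=[6, 27, 31]
12: 0x7e (blk 31, set 3) → VC-HIT  vc=[6, 27, 11]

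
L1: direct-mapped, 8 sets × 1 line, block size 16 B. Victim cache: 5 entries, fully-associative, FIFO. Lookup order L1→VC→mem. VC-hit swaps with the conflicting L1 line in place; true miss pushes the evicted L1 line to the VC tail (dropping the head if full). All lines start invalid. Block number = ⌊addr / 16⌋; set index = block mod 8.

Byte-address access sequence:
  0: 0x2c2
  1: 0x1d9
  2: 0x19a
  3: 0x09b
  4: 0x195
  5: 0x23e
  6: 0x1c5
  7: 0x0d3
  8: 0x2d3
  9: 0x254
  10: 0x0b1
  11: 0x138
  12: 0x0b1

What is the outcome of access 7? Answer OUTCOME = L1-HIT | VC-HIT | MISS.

OUTCOME = MISS

  [0] addr=0x2c2 blk=44 s=4: MISS | VC []
  [1] addr=0x1d9 blk=29 s=5: MISS | VC []
  [2] addr=0x19a blk=25 s=1: MISS | VC []
  [3] addr=0x9b blk=9 s=1: MISS | VC [25]
  [4] addr=0x195 blk=25 s=1: VC-HIT | VC [9]
  [5] addr=0x23e blk=35 s=3: MISS | VC [9]
  [6] addr=0x1c5 blk=28 s=4: MISS | VC [9, 44]
  [7] addr=0xd3 blk=13 s=5: MISS | VC [9, 44, 29]
  [8] addr=0x2d3 blk=45 s=5: MISS | VC [9, 44, 29, 13]
  [9] addr=0x254 blk=37 s=5: MISS | VC [9, 44, 29, 13, 45]
  [10] addr=0xb1 blk=11 s=3: MISS | VC [44, 29, 13, 45, 35]
  [11] addr=0x138 blk=19 s=3: MISS | VC [29, 13, 45, 35, 11]
  [12] addr=0xb1 blk=11 s=3: VC-HIT | VC [29, 13, 45, 35, 19]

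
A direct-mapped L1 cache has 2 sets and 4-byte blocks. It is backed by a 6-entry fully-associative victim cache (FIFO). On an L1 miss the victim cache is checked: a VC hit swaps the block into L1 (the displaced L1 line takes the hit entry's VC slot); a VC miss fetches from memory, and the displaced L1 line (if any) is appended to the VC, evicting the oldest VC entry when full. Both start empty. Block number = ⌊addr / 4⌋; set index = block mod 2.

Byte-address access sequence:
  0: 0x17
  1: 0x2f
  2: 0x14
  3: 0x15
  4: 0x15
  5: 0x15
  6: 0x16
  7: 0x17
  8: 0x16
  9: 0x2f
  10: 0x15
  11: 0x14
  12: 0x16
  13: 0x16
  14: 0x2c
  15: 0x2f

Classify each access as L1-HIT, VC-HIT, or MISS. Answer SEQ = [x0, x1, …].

0: 0x17 (blk 5, set 1) → MISS  vc=[]
1: 0x2f (blk 11, set 1) → MISS  vc=[5]
2: 0x14 (blk 5, set 1) → VC-HIT  vc=[11]
3: 0x15 (blk 5, set 1) → L1-HIT  vc=[11]
4: 0x15 (blk 5, set 1) → L1-HIT  vc=[11]
5: 0x15 (blk 5, set 1) → L1-HIT  vc=[11]
6: 0x16 (blk 5, set 1) → L1-HIT  vc=[11]
7: 0x17 (blk 5, set 1) → L1-HIT  vc=[11]
8: 0x16 (blk 5, set 1) → L1-HIT  vc=[11]
9: 0x2f (blk 11, set 1) → VC-HIT  vc=[5]
10: 0x15 (blk 5, set 1) → VC-HIT  vc=[11]
11: 0x14 (blk 5, set 1) → L1-HIT  vc=[11]
12: 0x16 (blk 5, set 1) → L1-HIT  vc=[11]
13: 0x16 (blk 5, set 1) → L1-HIT  vc=[11]
14: 0x2c (blk 11, set 1) → VC-HIT  vc=[5]
15: 0x2f (blk 11, set 1) → L1-HIT  vc=[5]

SEQ = [MISS, MISS, VC-HIT, L1-HIT, L1-HIT, L1-HIT, L1-HIT, L1-HIT, L1-HIT, VC-HIT, VC-HIT, L1-HIT, L1-HIT, L1-HIT, VC-HIT, L1-HIT]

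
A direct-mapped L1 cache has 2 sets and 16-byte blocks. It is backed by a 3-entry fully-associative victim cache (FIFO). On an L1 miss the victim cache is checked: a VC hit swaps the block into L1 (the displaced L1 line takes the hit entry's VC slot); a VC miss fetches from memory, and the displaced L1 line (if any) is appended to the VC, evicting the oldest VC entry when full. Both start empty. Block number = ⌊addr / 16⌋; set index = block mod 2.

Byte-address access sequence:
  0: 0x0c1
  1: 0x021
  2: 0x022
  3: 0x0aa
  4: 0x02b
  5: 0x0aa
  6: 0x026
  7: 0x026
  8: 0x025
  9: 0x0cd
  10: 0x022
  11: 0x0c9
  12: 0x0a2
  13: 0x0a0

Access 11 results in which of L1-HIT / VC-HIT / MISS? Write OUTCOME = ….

0: 0xc1 (blk 12, set 0) → MISS  vc=[]
1: 0x21 (blk 2, set 0) → MISS  vc=[12]
2: 0x22 (blk 2, set 0) → L1-HIT  vc=[12]
3: 0xaa (blk 10, set 0) → MISS  vc=[12, 2]
4: 0x2b (blk 2, set 0) → VC-HIT  vc=[12, 10]
5: 0xaa (blk 10, set 0) → VC-HIT  vc=[12, 2]
6: 0x26 (blk 2, set 0) → VC-HIT  vc=[12, 10]
7: 0x26 (blk 2, set 0) → L1-HIT  vc=[12, 10]
8: 0x25 (blk 2, set 0) → L1-HIT  vc=[12, 10]
9: 0xcd (blk 12, set 0) → VC-HIT  vc=[2, 10]
10: 0x22 (blk 2, set 0) → VC-HIT  vc=[12, 10]
11: 0xc9 (blk 12, set 0) → VC-HIT  vc=[2, 10]
12: 0xa2 (blk 10, set 0) → VC-HIT  vc=[2, 12]
13: 0xa0 (blk 10, set 0) → L1-HIT  vc=[2, 12]

OUTCOME = VC-HIT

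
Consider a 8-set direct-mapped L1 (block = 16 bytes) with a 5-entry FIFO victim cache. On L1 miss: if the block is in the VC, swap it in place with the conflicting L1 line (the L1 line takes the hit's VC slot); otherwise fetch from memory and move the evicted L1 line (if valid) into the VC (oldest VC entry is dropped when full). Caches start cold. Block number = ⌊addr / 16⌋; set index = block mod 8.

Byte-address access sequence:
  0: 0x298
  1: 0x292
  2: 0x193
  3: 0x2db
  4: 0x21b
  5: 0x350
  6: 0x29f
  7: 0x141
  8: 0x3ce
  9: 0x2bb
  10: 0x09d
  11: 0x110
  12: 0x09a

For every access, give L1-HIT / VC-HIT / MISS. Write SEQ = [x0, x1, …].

  [0] addr=0x298 blk=41 s=1: MISS | VC []
  [1] addr=0x292 blk=41 s=1: L1-HIT | VC []
  [2] addr=0x193 blk=25 s=1: MISS | VC [41]
  [3] addr=0x2db blk=45 s=5: MISS | VC [41]
  [4] addr=0x21b blk=33 s=1: MISS | VC [41, 25]
  [5] addr=0x350 blk=53 s=5: MISS | VC [41, 25, 45]
  [6] addr=0x29f blk=41 s=1: VC-HIT | VC [33, 25, 45]
  [7] addr=0x141 blk=20 s=4: MISS | VC [33, 25, 45]
  [8] addr=0x3ce blk=60 s=4: MISS | VC [33, 25, 45, 20]
  [9] addr=0x2bb blk=43 s=3: MISS | VC [33, 25, 45, 20]
  [10] addr=0x9d blk=9 s=1: MISS | VC [33, 25, 45, 20, 41]
  [11] addr=0x110 blk=17 s=1: MISS | VC [25, 45, 20, 41, 9]
  [12] addr=0x9a blk=9 s=1: VC-HIT | VC [25, 45, 20, 41, 17]

SEQ = [MISS, L1-HIT, MISS, MISS, MISS, MISS, VC-HIT, MISS, MISS, MISS, MISS, MISS, VC-HIT]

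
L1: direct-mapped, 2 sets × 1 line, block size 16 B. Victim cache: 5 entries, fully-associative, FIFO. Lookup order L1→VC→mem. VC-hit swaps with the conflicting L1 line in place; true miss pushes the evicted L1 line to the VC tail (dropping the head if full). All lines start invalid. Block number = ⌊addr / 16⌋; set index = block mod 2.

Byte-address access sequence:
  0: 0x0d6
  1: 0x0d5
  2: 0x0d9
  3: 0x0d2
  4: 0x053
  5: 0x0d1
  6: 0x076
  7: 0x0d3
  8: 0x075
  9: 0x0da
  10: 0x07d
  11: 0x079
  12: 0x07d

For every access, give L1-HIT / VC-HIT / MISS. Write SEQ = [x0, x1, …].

#0 0xd6→b13/s1 MISS; vc=[]
#1 0xd5→b13/s1 L1-HIT; vc=[]
#2 0xd9→b13/s1 L1-HIT; vc=[]
#3 0xd2→b13/s1 L1-HIT; vc=[]
#4 0x53→b5/s1 MISS; vc=[13]
#5 0xd1→b13/s1 VC-HIT; vc=[5]
#6 0x76→b7/s1 MISS; vc=[5,13]
#7 0xd3→b13/s1 VC-HIT; vc=[5,7]
#8 0x75→b7/s1 VC-HIT; vc=[5,13]
#9 0xda→b13/s1 VC-HIT; vc=[5,7]
#10 0x7d→b7/s1 VC-HIT; vc=[5,13]
#11 0x79→b7/s1 L1-HIT; vc=[5,13]
#12 0x7d→b7/s1 L1-HIT; vc=[5,13]

SEQ = [MISS, L1-HIT, L1-HIT, L1-HIT, MISS, VC-HIT, MISS, VC-HIT, VC-HIT, VC-HIT, VC-HIT, L1-HIT, L1-HIT]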